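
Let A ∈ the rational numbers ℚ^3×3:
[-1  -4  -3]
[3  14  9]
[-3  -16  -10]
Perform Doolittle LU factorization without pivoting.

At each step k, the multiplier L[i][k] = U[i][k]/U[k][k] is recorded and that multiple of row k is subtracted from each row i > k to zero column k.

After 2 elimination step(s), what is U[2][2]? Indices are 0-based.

Step 1: pivot at (0,0) is -1.
  row1 ← row1 − (-3)·row0  ⇒  L[1][0]=-3, U row1=(0, 2, 0)
  row2 ← row2 − (3)·row0  ⇒  L[2][0]=3, U row2=(0, -4, -1)
Step 2: pivot at (1,1) is 2.
  row2 ← row2 − (-2)·row1  ⇒  L[2][1]=-2, U row2=(0, 0, -1)

U[2][2] = -1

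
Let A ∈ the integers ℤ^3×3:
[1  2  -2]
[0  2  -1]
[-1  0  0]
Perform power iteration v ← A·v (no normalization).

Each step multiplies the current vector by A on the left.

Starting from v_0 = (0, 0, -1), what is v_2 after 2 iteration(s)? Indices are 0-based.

v_2 = (4, 2, -2)

v_0 = (0, 0, -1).
v_1 = A·v_0 = (2, 1, 0).
v_2 = A·v_1 = (4, 2, -2).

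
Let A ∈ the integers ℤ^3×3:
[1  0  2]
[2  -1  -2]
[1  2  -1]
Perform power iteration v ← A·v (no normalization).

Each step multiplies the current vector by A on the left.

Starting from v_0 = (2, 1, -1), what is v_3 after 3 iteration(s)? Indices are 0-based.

v_3 = (20, 25, -25)

v_0 = (2, 1, -1).
v_1 = A·v_0 = (0, 5, 5).
v_2 = A·v_1 = (10, -15, 5).
v_3 = A·v_2 = (20, 25, -25).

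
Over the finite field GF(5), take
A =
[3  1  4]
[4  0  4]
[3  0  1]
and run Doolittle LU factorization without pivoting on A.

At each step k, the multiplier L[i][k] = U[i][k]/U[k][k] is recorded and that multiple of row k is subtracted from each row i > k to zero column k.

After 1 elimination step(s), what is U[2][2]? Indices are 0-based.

U[2][2] = 2

k=0: U[0][0]=3
  eliminate (1,0): mult=3, new row 1: (0, 2, 2); set L[1][0]=3
  eliminate (2,0): mult=1, new row 2: (0, 4, 2); set L[2][0]=1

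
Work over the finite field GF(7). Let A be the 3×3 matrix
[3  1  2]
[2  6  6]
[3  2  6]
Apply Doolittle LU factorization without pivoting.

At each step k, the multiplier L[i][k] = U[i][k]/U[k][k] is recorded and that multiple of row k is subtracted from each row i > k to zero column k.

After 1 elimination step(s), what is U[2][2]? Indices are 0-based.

U[2][2] = 4

[col 0] pivot 3
  R1 -= 3*R0 → (0, 3, 0)  (L[1][0] := 3)
  R2 -= 1*R0 → (0, 1, 4)  (L[2][0] := 1)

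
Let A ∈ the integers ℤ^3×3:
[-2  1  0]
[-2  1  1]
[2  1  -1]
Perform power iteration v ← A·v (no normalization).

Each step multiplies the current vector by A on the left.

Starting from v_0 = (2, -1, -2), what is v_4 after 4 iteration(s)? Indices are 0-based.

v_0 = (2, -1, -2).
v_1 = A·v_0 = (-5, -7, 5).
v_2 = A·v_1 = (3, 8, -22).
v_3 = A·v_2 = (2, -20, 36).
v_4 = A·v_3 = (-24, 12, -52).

v_4 = (-24, 12, -52)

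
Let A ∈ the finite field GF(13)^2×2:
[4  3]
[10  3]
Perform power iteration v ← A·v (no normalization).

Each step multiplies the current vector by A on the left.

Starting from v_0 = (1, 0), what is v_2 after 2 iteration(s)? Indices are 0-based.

v_0 = (1, 0).
v_1 = A·v_0 = (4, 10).
v_2 = A·v_1 = (7, 5).

v_2 = (7, 5)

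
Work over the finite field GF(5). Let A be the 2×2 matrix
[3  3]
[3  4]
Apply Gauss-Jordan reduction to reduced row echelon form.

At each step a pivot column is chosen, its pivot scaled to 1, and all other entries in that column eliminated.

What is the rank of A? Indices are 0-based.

rank = 2

pivot(0,0)=3: scale R0 → (1, 1)
  clear (1,0): R1 −= (3)R0 → (0, 1)
pivot(1,1)=1: scale R1 → (0, 1)
  clear (0,1): R0 −= (1)R1 → (1, 0)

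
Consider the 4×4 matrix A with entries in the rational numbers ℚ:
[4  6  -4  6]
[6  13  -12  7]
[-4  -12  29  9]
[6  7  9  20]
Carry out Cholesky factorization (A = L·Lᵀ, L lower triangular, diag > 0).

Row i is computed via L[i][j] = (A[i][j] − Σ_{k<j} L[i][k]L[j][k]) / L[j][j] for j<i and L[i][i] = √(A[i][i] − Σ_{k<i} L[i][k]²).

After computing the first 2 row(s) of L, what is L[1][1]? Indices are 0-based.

L[1][1] = 2

Step 1: L[0][0] = √(4) = 2.
  L[1][0] = (6) / L[0][0] = 3.
Step 2: L[1][1] = √(4) = 2.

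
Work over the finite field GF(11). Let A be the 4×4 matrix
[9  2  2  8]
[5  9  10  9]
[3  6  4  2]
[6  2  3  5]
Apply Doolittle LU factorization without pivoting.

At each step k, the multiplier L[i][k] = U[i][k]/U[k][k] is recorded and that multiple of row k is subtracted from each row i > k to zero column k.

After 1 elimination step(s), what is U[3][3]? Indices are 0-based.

U[3][3] = 7

Step 1: pivot at (0,0) is 9.
  row1 ← row1 − (3)·row0  ⇒  L[1][0]=3, U row1=(0, 3, 4, 7)
  row2 ← row2 − (4)·row0  ⇒  L[2][0]=4, U row2=(0, 9, 7, 3)
  row3 ← row3 − (8)·row0  ⇒  L[3][0]=8, U row3=(0, 8, 9, 7)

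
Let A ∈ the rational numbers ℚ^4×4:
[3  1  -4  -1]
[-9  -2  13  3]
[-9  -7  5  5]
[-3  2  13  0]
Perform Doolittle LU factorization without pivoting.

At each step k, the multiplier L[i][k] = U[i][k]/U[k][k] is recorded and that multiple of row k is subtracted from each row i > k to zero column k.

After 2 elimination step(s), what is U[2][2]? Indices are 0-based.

Step 1: pivot at (0,0) is 3.
  row1 ← row1 − (-3)·row0  ⇒  L[1][0]=-3, U row1=(0, 1, 1, 0)
  row2 ← row2 − (-3)·row0  ⇒  L[2][0]=-3, U row2=(0, -4, -7, 2)
  row3 ← row3 − (-1)·row0  ⇒  L[3][0]=-1, U row3=(0, 3, 9, -1)
Step 2: pivot at (1,1) is 1.
  row2 ← row2 − (-4)·row1  ⇒  L[2][1]=-4, U row2=(0, 0, -3, 2)
  row3 ← row3 − (3)·row1  ⇒  L[3][1]=3, U row3=(0, 0, 6, -1)

U[2][2] = -3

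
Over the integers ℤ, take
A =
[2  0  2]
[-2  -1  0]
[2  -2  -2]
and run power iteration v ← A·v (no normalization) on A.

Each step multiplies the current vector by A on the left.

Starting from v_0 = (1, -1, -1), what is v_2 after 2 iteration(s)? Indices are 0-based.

v_0 = (1, -1, -1).
v_1 = A·v_0 = (0, -1, 6).
v_2 = A·v_1 = (12, 1, -10).

v_2 = (12, 1, -10)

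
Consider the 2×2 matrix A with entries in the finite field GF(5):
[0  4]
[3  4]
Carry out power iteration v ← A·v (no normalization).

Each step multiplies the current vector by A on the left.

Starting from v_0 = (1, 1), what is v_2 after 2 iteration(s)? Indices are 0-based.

v_2 = (3, 0)

v_0 = (1, 1).
v_1 = A·v_0 = (4, 2).
v_2 = A·v_1 = (3, 0).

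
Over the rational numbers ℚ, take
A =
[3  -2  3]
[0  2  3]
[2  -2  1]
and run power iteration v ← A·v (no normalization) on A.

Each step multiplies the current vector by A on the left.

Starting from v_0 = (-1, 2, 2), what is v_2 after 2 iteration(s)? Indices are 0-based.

v_0 = (-1, 2, 2).
v_1 = A·v_0 = (-1, 10, -4).
v_2 = A·v_1 = (-35, 8, -26).

v_2 = (-35, 8, -26)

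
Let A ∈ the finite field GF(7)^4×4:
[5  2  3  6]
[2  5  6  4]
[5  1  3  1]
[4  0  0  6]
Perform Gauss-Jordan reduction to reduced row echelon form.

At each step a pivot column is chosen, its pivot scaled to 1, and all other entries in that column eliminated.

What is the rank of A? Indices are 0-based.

rank = 4

[1] R0 /= 5  ⇒  (1, 6, 2, 4)
     R1 -= 2·R0  ⇒  (0, 0, 2, 3)
     R2 -= 5·R0  ⇒  (0, 6, 0, 2)
     R3 -= 4·R0  ⇒  (0, 4, 6, 4)
[2] R1 <-> R2
[2] R1 /= 6  ⇒  (0, 1, 0, 5)
     R0 -= 6·R1  ⇒  (1, 0, 2, 2)
     R3 -= 4·R1  ⇒  (0, 0, 6, 5)
[3] R2 /= 2  ⇒  (0, 0, 1, 5)
     R0 -= 2·R2  ⇒  (1, 0, 0, 6)
     R3 -= 6·R2  ⇒  (0, 0, 0, 3)
[4] R3 /= 3  ⇒  (0, 0, 0, 1)
     R0 -= 6·R3  ⇒  (1, 0, 0, 0)
     R1 -= 5·R3  ⇒  (0, 1, 0, 0)
     R2 -= 5·R3  ⇒  (0, 0, 1, 0)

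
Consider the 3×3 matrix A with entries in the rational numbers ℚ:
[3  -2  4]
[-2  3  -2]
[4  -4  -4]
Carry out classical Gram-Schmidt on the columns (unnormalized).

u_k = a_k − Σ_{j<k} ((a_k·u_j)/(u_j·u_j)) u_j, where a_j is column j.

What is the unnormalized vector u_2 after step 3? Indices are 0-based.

u_2 = (176/57, -176/57, -220/57)

Step 1: u_0 = a_0 = (3, -2, 4).
Step 2: u_1 = a_1 − (-28/29)·u_0 = (26/29, 31/29, -4/29).
Step 3: u_2 = a_2 − (0)·u_0 − (58/57)·u_1 = (176/57, -176/57, -220/57).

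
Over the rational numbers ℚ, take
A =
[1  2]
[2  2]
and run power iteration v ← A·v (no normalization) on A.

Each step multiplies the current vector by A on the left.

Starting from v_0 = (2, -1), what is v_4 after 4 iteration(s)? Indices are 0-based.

v_0 = (2, -1).
v_1 = A·v_0 = (0, 2).
v_2 = A·v_1 = (4, 4).
v_3 = A·v_2 = (12, 16).
v_4 = A·v_3 = (44, 56).

v_4 = (44, 56)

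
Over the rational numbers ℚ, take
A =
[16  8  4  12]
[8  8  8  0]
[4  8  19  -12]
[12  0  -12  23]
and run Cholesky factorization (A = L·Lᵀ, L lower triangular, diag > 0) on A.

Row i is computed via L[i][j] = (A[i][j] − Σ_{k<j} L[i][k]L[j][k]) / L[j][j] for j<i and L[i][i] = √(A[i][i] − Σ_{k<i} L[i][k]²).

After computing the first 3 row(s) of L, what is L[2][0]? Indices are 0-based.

L[2][0] = 1

Step 1: L[0][0] = √(16) = 4.
  L[1][0] = (8) / L[0][0] = 2.
Step 2: L[1][1] = √(4) = 2.
  L[2][0] = (4) / L[0][0] = 1.
  L[2][1] = (6) / L[1][1] = 3.
Step 3: L[2][2] = √(9) = 3.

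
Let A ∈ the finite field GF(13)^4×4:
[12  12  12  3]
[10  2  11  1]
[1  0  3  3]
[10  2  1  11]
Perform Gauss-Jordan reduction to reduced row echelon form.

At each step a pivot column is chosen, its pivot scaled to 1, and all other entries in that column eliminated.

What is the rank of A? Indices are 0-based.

rank = 4

[1] R0 /= 12  ⇒  (1, 1, 1, 10)
     R1 -= 10·R0  ⇒  (0, 5, 1, 5)
     R2 -= 1·R0  ⇒  (0, 12, 2, 6)
     R3 -= 10·R0  ⇒  (0, 5, 4, 2)
[2] R1 /= 5  ⇒  (0, 1, 8, 1)
     R0 -= 1·R1  ⇒  (1, 0, 6, 9)
     R2 -= 12·R1  ⇒  (0, 0, 10, 7)
     R3 -= 5·R1  ⇒  (0, 0, 3, 10)
[3] R2 /= 10  ⇒  (0, 0, 1, 2)
     R0 -= 6·R2  ⇒  (1, 0, 0, 10)
     R1 -= 8·R2  ⇒  (0, 1, 0, 11)
     R3 -= 3·R2  ⇒  (0, 0, 0, 4)
[4] R3 /= 4  ⇒  (0, 0, 0, 1)
     R0 -= 10·R3  ⇒  (1, 0, 0, 0)
     R1 -= 11·R3  ⇒  (0, 1, 0, 0)
     R2 -= 2·R3  ⇒  (0, 0, 1, 0)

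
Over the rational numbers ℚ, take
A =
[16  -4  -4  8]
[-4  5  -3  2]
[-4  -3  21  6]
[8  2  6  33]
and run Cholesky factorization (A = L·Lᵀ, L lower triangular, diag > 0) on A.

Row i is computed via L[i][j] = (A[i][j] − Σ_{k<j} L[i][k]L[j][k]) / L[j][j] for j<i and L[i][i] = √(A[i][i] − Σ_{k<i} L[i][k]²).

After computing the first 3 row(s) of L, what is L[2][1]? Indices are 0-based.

Step 1: L[0][0] = √(16) = 4.
  L[1][0] = (-4) / L[0][0] = -1.
Step 2: L[1][1] = √(4) = 2.
  L[2][0] = (-4) / L[0][0] = -1.
  L[2][1] = (-4) / L[1][1] = -2.
Step 3: L[2][2] = √(16) = 4.

L[2][1] = -2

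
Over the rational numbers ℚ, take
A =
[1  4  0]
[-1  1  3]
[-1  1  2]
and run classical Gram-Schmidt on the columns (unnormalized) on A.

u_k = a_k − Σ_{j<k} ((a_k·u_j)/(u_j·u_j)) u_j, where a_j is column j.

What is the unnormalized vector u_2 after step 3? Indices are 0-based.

Step 1: u_0 = a_0 = (1, -1, -1).
Step 2: u_1 = a_1 − (2/3)·u_0 = (10/3, 5/3, 5/3).
Step 3: u_2 = a_2 − (-5/3)·u_0 − (1/2)·u_1 = (0, 1/2, -1/2).

u_2 = (0, 1/2, -1/2)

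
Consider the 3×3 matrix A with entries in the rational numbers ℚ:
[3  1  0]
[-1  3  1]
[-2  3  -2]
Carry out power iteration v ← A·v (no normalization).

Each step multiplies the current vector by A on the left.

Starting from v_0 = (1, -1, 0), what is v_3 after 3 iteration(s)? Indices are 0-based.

v_0 = (1, -1, 0).
v_1 = A·v_0 = (2, -4, -5).
v_2 = A·v_1 = (2, -19, -6).
v_3 = A·v_2 = (-13, -65, -49).

v_3 = (-13, -65, -49)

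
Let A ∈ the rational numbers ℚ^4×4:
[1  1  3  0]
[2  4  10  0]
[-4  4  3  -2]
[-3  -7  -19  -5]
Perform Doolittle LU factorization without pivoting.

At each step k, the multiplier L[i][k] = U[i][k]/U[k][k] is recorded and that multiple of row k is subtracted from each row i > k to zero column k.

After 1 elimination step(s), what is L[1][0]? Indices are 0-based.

[col 0] pivot 1
  R1 -= 2*R0 → (0, 2, 4, 0)  (L[1][0] := 2)
  R2 -= -4*R0 → (0, 8, 15, -2)  (L[2][0] := -4)
  R3 -= -3*R0 → (0, -4, -10, -5)  (L[3][0] := -3)

L[1][0] = 2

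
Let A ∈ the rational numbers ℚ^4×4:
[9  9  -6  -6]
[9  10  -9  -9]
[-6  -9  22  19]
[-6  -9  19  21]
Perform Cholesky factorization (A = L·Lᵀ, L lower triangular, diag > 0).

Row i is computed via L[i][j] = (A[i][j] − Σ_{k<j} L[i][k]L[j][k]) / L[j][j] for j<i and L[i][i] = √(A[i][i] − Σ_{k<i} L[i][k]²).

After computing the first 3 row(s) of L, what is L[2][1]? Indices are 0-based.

Step 1: L[0][0] = √(9) = 3.
  L[1][0] = (9) / L[0][0] = 3.
Step 2: L[1][1] = √(1) = 1.
  L[2][0] = (-6) / L[0][0] = -2.
  L[2][1] = (-3) / L[1][1] = -3.
Step 3: L[2][2] = √(9) = 3.

L[2][1] = -3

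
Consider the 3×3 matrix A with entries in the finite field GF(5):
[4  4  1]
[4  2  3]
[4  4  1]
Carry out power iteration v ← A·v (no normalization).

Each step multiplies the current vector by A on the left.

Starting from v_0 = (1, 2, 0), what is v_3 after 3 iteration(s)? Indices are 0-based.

v_3 = (0, 4, 0)

v_0 = (1, 2, 0).
v_1 = A·v_0 = (2, 3, 2).
v_2 = A·v_1 = (2, 0, 2).
v_3 = A·v_2 = (0, 4, 0).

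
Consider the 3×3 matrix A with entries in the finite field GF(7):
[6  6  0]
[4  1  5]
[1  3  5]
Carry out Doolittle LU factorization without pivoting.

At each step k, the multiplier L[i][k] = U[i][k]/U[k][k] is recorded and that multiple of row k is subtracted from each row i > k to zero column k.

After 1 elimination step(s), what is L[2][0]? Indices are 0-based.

L[2][0] = 6

[col 0] pivot 6
  R1 -= 3*R0 → (0, 4, 5)  (L[1][0] := 3)
  R2 -= 6*R0 → (0, 2, 5)  (L[2][0] := 6)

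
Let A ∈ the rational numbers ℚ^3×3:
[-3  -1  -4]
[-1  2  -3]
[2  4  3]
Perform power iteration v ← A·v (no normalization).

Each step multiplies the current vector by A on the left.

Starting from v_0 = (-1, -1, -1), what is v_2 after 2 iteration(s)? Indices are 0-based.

v_0 = (-1, -1, -1).
v_1 = A·v_0 = (8, 2, -9).
v_2 = A·v_1 = (10, 23, -3).

v_2 = (10, 23, -3)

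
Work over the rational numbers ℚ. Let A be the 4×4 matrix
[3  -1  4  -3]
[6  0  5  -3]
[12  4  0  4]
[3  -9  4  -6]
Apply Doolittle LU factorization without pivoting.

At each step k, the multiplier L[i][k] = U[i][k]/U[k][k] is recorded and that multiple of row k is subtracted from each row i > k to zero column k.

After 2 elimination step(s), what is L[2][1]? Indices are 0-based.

[col 0] pivot 3
  R1 -= 2*R0 → (0, 2, -3, 3)  (L[1][0] := 2)
  R2 -= 4*R0 → (0, 8, -16, 16)  (L[2][0] := 4)
  R3 -= 1*R0 → (0, -8, 0, -3)  (L[3][0] := 1)
[col 1] pivot 2
  R2 -= 4*R1 → (0, 0, -4, 4)  (L[2][1] := 4)
  R3 -= -4*R1 → (0, 0, -12, 9)  (L[3][1] := -4)

L[2][1] = 4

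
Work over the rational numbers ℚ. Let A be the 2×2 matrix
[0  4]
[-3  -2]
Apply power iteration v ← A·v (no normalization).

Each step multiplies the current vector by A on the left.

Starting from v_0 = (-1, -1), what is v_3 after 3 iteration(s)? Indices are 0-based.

v_0 = (-1, -1).
v_1 = A·v_0 = (-4, 5).
v_2 = A·v_1 = (20, 2).
v_3 = A·v_2 = (8, -64).

v_3 = (8, -64)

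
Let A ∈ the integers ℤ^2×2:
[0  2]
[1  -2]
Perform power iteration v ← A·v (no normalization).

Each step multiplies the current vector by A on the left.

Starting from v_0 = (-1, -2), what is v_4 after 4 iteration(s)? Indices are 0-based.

v_4 = (52, -72)

v_0 = (-1, -2).
v_1 = A·v_0 = (-4, 3).
v_2 = A·v_1 = (6, -10).
v_3 = A·v_2 = (-20, 26).
v_4 = A·v_3 = (52, -72).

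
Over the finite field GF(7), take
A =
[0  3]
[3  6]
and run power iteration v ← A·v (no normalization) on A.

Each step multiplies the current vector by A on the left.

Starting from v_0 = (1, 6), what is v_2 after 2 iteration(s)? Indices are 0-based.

v_2 = (5, 1)

v_0 = (1, 6).
v_1 = A·v_0 = (4, 4).
v_2 = A·v_1 = (5, 1).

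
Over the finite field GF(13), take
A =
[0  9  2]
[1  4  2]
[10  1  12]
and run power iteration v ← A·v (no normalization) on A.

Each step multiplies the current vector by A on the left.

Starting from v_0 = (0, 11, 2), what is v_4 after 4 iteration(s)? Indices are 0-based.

v_4 = (6, 9, 12)

v_0 = (0, 11, 2).
v_1 = A·v_0 = (12, 9, 9).
v_2 = A·v_1 = (8, 1, 3).
v_3 = A·v_2 = (2, 5, 0).
v_4 = A·v_3 = (6, 9, 12).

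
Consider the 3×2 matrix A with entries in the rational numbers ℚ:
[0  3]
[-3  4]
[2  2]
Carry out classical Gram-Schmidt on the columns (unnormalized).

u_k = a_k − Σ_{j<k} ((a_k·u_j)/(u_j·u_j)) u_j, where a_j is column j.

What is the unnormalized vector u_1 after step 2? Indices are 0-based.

Step 1: u_0 = a_0 = (0, -3, 2).
Step 2: u_1 = a_1 − (-8/13)·u_0 = (3, 28/13, 42/13).

u_1 = (3, 28/13, 42/13)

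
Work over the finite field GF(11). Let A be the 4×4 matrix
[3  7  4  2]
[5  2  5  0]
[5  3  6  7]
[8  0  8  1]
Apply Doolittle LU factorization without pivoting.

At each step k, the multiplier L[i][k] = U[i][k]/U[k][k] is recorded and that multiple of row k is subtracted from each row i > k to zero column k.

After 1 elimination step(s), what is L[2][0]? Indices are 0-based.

L[2][0] = 9

Step 1: pivot at (0,0) is 3.
  row1 ← row1 − (9)·row0  ⇒  L[1][0]=9, U row1=(0, 5, 2, 4)
  row2 ← row2 − (9)·row0  ⇒  L[2][0]=9, U row2=(0, 6, 3, 0)
  row3 ← row3 − (10)·row0  ⇒  L[3][0]=10, U row3=(0, 7, 1, 3)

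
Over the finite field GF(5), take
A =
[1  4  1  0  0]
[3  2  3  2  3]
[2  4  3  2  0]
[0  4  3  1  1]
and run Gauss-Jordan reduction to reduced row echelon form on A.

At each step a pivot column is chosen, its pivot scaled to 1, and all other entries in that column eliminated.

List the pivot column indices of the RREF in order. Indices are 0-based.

pivot(0,0)=1: scale R0 → (1, 4, 1, 0, 0)
  clear (1,0): R1 −= (3)R0 → (0, 0, 0, 2, 3)
  clear (2,0): R2 −= (2)R0 → (0, 1, 1, 2, 0)
pivot(1,1): swap R1↔R2
pivot(1,1)=1: scale R1 → (0, 1, 1, 2, 0)
  clear (0,1): R0 −= (4)R1 → (1, 0, 2, 2, 0)
  clear (3,1): R3 −= (4)R1 → (0, 0, 4, 3, 1)
pivot(2,2): swap R2↔R3
pivot(2,2)=4: scale R2 → (0, 0, 1, 2, 4)
  clear (0,2): R0 −= (2)R2 → (1, 0, 0, 3, 2)
  clear (1,2): R1 −= (1)R2 → (0, 1, 0, 0, 1)
pivot(3,3)=2: scale R3 → (0, 0, 0, 1, 4)
  clear (0,3): R0 −= (3)R3 → (1, 0, 0, 0, 0)
  clear (2,3): R2 −= (2)R3 → (0, 0, 1, 0, 1)

pivot columns: 0, 1, 2, 3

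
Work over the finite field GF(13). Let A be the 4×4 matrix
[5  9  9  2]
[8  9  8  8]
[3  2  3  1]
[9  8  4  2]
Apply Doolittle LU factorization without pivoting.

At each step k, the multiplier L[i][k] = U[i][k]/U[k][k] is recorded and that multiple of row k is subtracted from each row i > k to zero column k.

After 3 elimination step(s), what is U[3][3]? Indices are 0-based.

[col 0] pivot 5
  R1 -= 12*R0 → (0, 5, 4, 10)  (L[1][0] := 12)
  R2 -= 11*R0 → (0, 7, 8, 5)  (L[2][0] := 11)
  R3 -= 7*R0 → (0, 10, 6, 1)  (L[3][0] := 7)
[col 1] pivot 5
  R2 -= 4*R1 → (0, 0, 5, 4)  (L[2][1] := 4)
  R3 -= 2*R1 → (0, 0, 11, 7)  (L[3][1] := 2)
[col 2] pivot 5
  R3 -= 10*R2 → (0, 0, 0, 6)  (L[3][2] := 10)

U[3][3] = 6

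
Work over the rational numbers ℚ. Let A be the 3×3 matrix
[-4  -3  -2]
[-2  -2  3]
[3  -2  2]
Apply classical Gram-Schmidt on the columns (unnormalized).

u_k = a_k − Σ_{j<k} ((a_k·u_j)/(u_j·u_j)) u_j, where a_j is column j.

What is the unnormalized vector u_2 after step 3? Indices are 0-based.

u_2 = (-670/393, 1139/393, -134/393)

Step 1: u_0 = a_0 = (-4, -2, 3).
Step 2: u_1 = a_1 − (10/29)·u_0 = (-47/29, -38/29, -88/29).
Step 3: u_2 = a_2 − (8/29)·u_0 − (-196/393)·u_1 = (-670/393, 1139/393, -134/393).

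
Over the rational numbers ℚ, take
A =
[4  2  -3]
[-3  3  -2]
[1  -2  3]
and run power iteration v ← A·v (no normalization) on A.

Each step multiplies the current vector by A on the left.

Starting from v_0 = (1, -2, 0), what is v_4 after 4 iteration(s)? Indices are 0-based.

v_4 = (-1796, 401, 271)

v_0 = (1, -2, 0).
v_1 = A·v_0 = (0, -9, 5).
v_2 = A·v_1 = (-33, -37, 33).
v_3 = A·v_2 = (-305, -78, 140).
v_4 = A·v_3 = (-1796, 401, 271).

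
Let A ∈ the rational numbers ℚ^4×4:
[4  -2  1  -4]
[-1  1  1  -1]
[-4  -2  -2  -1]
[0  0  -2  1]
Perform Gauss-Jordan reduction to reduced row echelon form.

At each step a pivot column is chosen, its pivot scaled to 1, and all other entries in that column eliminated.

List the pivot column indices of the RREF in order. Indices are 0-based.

pivot columns: 0, 1, 2, 3

[1] R0 /= 4  ⇒  (1, -1/2, 1/4, -1)
     R1 -= -1·R0  ⇒  (0, 1/2, 5/4, -2)
     R2 -= -4·R0  ⇒  (0, -4, -1, -5)
[2] R1 /= 1/2  ⇒  (0, 1, 5/2, -4)
     R0 -= -1/2·R1  ⇒  (1, 0, 3/2, -3)
     R2 -= -4·R1  ⇒  (0, 0, 9, -21)
[3] R2 /= 9  ⇒  (0, 0, 1, -7/3)
     R0 -= 3/2·R2  ⇒  (1, 0, 0, 1/2)
     R1 -= 5/2·R2  ⇒  (0, 1, 0, 11/6)
     R3 -= -2·R2  ⇒  (0, 0, 0, -11/3)
[4] R3 /= -11/3  ⇒  (0, 0, 0, 1)
     R0 -= 1/2·R3  ⇒  (1, 0, 0, 0)
     R1 -= 11/6·R3  ⇒  (0, 1, 0, 0)
     R2 -= -7/3·R3  ⇒  (0, 0, 1, 0)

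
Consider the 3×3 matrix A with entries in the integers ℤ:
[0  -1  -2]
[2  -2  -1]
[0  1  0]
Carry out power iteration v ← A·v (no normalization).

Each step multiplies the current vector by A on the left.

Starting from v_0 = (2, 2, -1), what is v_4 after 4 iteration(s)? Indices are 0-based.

v_0 = (2, 2, -1).
v_1 = A·v_0 = (0, 1, 2).
v_2 = A·v_1 = (-5, -4, 1).
v_3 = A·v_2 = (2, -3, -4).
v_4 = A·v_3 = (11, 14, -3).

v_4 = (11, 14, -3)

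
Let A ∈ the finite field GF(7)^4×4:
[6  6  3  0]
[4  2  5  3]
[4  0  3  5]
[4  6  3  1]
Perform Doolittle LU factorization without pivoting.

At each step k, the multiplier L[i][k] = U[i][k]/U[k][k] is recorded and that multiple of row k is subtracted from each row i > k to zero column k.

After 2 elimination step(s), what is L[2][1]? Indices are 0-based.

L[2][1] = 2

Step 1: pivot at (0,0) is 6.
  row1 ← row1 − (3)·row0  ⇒  L[1][0]=3, U row1=(0, 5, 3, 3)
  row2 ← row2 − (3)·row0  ⇒  L[2][0]=3, U row2=(0, 3, 1, 5)
  row3 ← row3 − (3)·row0  ⇒  L[3][0]=3, U row3=(0, 2, 1, 1)
Step 2: pivot at (1,1) is 5.
  row2 ← row2 − (2)·row1  ⇒  L[2][1]=2, U row2=(0, 0, 2, 6)
  row3 ← row3 − (6)·row1  ⇒  L[3][1]=6, U row3=(0, 0, 4, 4)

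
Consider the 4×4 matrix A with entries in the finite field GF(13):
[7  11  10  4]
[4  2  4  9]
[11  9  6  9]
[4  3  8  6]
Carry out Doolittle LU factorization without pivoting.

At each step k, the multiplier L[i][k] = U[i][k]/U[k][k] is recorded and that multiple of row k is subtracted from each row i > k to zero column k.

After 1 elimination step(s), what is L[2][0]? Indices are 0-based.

L[2][0] = 9

[col 0] pivot 7
  R1 -= 8*R0 → (0, 5, 2, 3)  (L[1][0] := 8)
  R2 -= 9*R0 → (0, 1, 7, 12)  (L[2][0] := 9)
  R3 -= 8*R0 → (0, 6, 6, 0)  (L[3][0] := 8)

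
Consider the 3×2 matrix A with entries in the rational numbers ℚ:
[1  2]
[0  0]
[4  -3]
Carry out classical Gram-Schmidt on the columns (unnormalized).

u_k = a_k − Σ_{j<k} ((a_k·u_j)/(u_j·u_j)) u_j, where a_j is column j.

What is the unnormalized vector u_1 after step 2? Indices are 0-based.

u_1 = (44/17, 0, -11/17)

Step 1: u_0 = a_0 = (1, 0, 4).
Step 2: u_1 = a_1 − (-10/17)·u_0 = (44/17, 0, -11/17).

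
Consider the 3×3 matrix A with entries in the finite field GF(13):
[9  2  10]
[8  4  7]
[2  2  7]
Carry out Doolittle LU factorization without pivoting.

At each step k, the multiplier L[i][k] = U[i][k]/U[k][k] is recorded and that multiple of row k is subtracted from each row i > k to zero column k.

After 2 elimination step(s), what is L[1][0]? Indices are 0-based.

k=0: U[0][0]=9
  eliminate (1,0): mult=11, new row 1: (0, 8, 1); set L[1][0]=11
  eliminate (2,0): mult=6, new row 2: (0, 3, 12); set L[2][0]=6
k=1: U[1][1]=8
  eliminate (2,1): mult=2, new row 2: (0, 0, 10); set L[2][1]=2

L[1][0] = 11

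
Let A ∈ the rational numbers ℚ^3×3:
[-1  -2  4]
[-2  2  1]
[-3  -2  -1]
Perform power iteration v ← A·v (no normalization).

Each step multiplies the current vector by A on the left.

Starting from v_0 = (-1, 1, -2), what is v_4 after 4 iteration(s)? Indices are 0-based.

v_4 = (-569, -75, 10)

v_0 = (-1, 1, -2).
v_1 = A·v_0 = (-9, 2, 3).
v_2 = A·v_1 = (17, 25, 20).
v_3 = A·v_2 = (13, 36, -121).
v_4 = A·v_3 = (-569, -75, 10).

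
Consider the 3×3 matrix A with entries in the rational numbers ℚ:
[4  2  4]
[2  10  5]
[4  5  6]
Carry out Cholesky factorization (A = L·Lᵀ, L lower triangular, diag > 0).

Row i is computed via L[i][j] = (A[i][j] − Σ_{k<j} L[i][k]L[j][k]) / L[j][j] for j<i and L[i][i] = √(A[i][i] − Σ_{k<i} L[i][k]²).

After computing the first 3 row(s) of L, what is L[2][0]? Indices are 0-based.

L[2][0] = 2

Step 1: L[0][0] = √(4) = 2.
  L[1][0] = (2) / L[0][0] = 1.
Step 2: L[1][1] = √(9) = 3.
  L[2][0] = (4) / L[0][0] = 2.
  L[2][1] = (3) / L[1][1] = 1.
Step 3: L[2][2] = √(1) = 1.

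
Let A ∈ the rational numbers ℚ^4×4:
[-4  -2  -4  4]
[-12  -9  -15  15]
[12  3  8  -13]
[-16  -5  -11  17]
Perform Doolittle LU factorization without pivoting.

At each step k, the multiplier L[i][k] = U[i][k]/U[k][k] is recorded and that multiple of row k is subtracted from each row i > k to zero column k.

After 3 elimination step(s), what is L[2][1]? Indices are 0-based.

L[2][1] = 1

[col 0] pivot -4
  R1 -= 3*R0 → (0, -3, -3, 3)  (L[1][0] := 3)
  R2 -= -3*R0 → (0, -3, -4, -1)  (L[2][0] := -3)
  R3 -= 4*R0 → (0, 3, 5, 1)  (L[3][0] := 4)
[col 1] pivot -3
  R2 -= 1*R1 → (0, 0, -1, -4)  (L[2][1] := 1)
  R3 -= -1*R1 → (0, 0, 2, 4)  (L[3][1] := -1)
[col 2] pivot -1
  R3 -= -2*R2 → (0, 0, 0, -4)  (L[3][2] := -2)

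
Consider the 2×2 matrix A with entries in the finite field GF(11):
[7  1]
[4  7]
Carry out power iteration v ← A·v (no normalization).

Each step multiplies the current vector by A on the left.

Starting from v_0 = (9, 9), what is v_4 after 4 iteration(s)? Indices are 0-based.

v_4 = (10, 5)

v_0 = (9, 9).
v_1 = A·v_0 = (6, 0).
v_2 = A·v_1 = (9, 2).
v_3 = A·v_2 = (10, 6).
v_4 = A·v_3 = (10, 5).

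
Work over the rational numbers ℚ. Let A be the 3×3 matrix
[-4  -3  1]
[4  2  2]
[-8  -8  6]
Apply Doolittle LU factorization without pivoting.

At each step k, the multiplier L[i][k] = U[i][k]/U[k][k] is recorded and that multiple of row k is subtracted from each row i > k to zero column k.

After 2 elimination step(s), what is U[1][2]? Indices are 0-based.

U[1][2] = 3

k=0: U[0][0]=-4
  eliminate (1,0): mult=-1, new row 1: (0, -1, 3); set L[1][0]=-1
  eliminate (2,0): mult=2, new row 2: (0, -2, 4); set L[2][0]=2
k=1: U[1][1]=-1
  eliminate (2,1): mult=2, new row 2: (0, 0, -2); set L[2][1]=2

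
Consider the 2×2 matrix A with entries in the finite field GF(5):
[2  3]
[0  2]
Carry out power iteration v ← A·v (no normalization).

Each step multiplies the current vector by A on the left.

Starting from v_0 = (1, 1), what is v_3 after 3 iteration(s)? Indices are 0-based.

v_3 = (4, 3)

v_0 = (1, 1).
v_1 = A·v_0 = (0, 2).
v_2 = A·v_1 = (1, 4).
v_3 = A·v_2 = (4, 3).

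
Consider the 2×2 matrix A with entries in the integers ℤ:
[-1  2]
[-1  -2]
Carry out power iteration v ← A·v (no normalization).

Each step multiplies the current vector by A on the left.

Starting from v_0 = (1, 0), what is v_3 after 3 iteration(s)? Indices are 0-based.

v_3 = (7, -5)

v_0 = (1, 0).
v_1 = A·v_0 = (-1, -1).
v_2 = A·v_1 = (-1, 3).
v_3 = A·v_2 = (7, -5).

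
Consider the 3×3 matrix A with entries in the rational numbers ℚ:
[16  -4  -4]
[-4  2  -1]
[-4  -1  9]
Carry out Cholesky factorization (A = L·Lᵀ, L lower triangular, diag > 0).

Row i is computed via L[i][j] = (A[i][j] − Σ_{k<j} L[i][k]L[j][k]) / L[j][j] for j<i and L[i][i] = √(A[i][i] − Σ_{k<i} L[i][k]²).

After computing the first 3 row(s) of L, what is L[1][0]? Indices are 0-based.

L[1][0] = -1

Step 1: L[0][0] = √(16) = 4.
  L[1][0] = (-4) / L[0][0] = -1.
Step 2: L[1][1] = √(1) = 1.
  L[2][0] = (-4) / L[0][0] = -1.
  L[2][1] = (-2) / L[1][1] = -2.
Step 3: L[2][2] = √(4) = 2.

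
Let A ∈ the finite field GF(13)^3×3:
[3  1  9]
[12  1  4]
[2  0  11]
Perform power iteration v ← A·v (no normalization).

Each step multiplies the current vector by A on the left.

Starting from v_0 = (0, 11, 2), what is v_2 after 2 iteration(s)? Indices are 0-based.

v_2 = (5, 0, 1)

v_0 = (0, 11, 2).
v_1 = A·v_0 = (3, 6, 9).
v_2 = A·v_1 = (5, 0, 1).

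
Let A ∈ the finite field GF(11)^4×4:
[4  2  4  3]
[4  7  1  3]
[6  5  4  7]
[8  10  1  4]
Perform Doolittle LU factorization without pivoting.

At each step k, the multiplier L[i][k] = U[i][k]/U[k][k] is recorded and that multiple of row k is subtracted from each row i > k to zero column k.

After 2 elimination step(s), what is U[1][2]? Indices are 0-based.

U[1][2] = 8

[col 0] pivot 4
  R1 -= 1*R0 → (0, 5, 8, 0)  (L[1][0] := 1)
  R2 -= 7*R0 → (0, 2, 9, 8)  (L[2][0] := 7)
  R3 -= 2*R0 → (0, 6, 4, 9)  (L[3][0] := 2)
[col 1] pivot 5
  R2 -= 7*R1 → (0, 0, 8, 8)  (L[2][1] := 7)
  R3 -= 10*R1 → (0, 0, 1, 9)  (L[3][1] := 10)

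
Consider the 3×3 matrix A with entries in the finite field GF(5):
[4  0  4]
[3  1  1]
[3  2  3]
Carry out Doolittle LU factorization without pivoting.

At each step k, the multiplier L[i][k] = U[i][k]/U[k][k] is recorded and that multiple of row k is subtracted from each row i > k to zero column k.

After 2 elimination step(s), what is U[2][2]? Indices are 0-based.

U[2][2] = 4

[col 0] pivot 4
  R1 -= 2*R0 → (0, 1, 3)  (L[1][0] := 2)
  R2 -= 2*R0 → (0, 2, 0)  (L[2][0] := 2)
[col 1] pivot 1
  R2 -= 2*R1 → (0, 0, 4)  (L[2][1] := 2)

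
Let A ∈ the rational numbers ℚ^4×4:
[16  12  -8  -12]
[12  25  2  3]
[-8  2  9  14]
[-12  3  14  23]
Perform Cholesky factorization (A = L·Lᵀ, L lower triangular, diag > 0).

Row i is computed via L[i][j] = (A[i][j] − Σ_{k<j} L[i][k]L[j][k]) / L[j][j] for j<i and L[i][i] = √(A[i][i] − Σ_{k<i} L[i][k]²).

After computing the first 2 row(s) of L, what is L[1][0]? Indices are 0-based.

L[1][0] = 3

Step 1: L[0][0] = √(16) = 4.
  L[1][0] = (12) / L[0][0] = 3.
Step 2: L[1][1] = √(16) = 4.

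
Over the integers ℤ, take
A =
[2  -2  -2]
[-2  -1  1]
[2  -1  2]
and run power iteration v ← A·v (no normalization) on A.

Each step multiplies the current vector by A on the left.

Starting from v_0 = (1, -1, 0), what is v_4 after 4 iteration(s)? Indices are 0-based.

v_0 = (1, -1, 0).
v_1 = A·v_0 = (4, -1, 3).
v_2 = A·v_1 = (4, -4, 15).
v_3 = A·v_2 = (-14, 11, 42).
v_4 = A·v_3 = (-134, 59, 45).

v_4 = (-134, 59, 45)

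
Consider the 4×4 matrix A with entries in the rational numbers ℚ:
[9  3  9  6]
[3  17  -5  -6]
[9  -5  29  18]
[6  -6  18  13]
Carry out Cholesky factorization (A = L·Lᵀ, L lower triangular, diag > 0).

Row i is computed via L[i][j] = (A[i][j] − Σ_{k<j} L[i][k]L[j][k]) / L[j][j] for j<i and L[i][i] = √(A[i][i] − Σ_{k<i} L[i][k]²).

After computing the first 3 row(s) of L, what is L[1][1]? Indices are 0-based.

Step 1: L[0][0] = √(9) = 3.
  L[1][0] = (3) / L[0][0] = 1.
Step 2: L[1][1] = √(16) = 4.
  L[2][0] = (9) / L[0][0] = 3.
  L[2][1] = (-8) / L[1][1] = -2.
Step 3: L[2][2] = √(16) = 4.

L[1][1] = 4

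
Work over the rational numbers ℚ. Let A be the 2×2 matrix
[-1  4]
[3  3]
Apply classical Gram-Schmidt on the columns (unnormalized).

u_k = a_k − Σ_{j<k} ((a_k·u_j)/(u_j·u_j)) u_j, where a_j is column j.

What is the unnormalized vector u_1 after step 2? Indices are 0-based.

Step 1: u_0 = a_0 = (-1, 3).
Step 2: u_1 = a_1 − (1/2)·u_0 = (9/2, 3/2).

u_1 = (9/2, 3/2)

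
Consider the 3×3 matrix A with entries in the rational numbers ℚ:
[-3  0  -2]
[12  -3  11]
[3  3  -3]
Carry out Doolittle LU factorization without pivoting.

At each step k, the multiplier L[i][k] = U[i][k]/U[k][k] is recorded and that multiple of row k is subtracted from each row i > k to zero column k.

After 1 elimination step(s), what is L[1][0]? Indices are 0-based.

[col 0] pivot -3
  R1 -= -4*R0 → (0, -3, 3)  (L[1][0] := -4)
  R2 -= -1*R0 → (0, 3, -5)  (L[2][0] := -1)

L[1][0] = -4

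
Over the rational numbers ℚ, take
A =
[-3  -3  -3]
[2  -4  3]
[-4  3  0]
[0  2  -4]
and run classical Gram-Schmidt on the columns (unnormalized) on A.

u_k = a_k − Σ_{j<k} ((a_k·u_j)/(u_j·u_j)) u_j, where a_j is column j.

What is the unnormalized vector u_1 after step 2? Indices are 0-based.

u_1 = (-120/29, -94/29, 43/29, 2)

Step 1: u_0 = a_0 = (-3, 2, -4, 0).
Step 2: u_1 = a_1 − (-11/29)·u_0 = (-120/29, -94/29, 43/29, 2).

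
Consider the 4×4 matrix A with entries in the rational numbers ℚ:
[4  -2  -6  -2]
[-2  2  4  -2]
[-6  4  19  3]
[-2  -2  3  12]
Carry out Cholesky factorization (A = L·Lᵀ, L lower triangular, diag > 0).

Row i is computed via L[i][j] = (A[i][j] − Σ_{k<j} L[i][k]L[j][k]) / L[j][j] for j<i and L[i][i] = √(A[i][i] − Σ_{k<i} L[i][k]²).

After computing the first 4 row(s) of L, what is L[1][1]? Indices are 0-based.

L[1][1] = 1

Step 1: L[0][0] = √(4) = 2.
  L[1][0] = (-2) / L[0][0] = -1.
Step 2: L[1][1] = √(1) = 1.
  L[2][0] = (-6) / L[0][0] = -3.
  L[2][1] = (1) / L[1][1] = 1.
Step 3: L[2][2] = √(9) = 3.
  L[3][0] = (-2) / L[0][0] = -1.
  L[3][1] = (-3) / L[1][1] = -3.
  L[3][2] = (3) / L[2][2] = 1.
Step 4: L[3][3] = √(1) = 1.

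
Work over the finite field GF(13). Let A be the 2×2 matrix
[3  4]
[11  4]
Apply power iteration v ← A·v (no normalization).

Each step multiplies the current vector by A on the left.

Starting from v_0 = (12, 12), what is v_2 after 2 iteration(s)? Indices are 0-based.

v_0 = (12, 12).
v_1 = A·v_0 = (6, 11).
v_2 = A·v_1 = (10, 6).

v_2 = (10, 6)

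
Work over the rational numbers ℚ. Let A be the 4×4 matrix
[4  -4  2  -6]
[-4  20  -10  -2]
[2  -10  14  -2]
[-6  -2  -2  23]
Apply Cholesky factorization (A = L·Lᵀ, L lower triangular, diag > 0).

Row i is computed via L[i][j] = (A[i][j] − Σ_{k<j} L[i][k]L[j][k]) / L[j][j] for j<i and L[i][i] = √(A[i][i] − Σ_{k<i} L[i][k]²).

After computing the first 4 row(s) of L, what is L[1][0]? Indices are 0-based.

Step 1: L[0][0] = √(4) = 2.
  L[1][0] = (-4) / L[0][0] = -2.
Step 2: L[1][1] = √(16) = 4.
  L[2][0] = (2) / L[0][0] = 1.
  L[2][1] = (-8) / L[1][1] = -2.
Step 3: L[2][2] = √(9) = 3.
  L[3][0] = (-6) / L[0][0] = -3.
  L[3][1] = (-8) / L[1][1] = -2.
  L[3][2] = (-3) / L[2][2] = -1.
Step 4: L[3][3] = √(9) = 3.

L[1][0] = -2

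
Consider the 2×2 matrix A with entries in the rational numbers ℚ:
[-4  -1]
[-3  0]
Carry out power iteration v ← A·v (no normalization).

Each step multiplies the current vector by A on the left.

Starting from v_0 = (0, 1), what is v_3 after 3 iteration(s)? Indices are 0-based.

v_3 = (-19, -12)

v_0 = (0, 1).
v_1 = A·v_0 = (-1, 0).
v_2 = A·v_1 = (4, 3).
v_3 = A·v_2 = (-19, -12).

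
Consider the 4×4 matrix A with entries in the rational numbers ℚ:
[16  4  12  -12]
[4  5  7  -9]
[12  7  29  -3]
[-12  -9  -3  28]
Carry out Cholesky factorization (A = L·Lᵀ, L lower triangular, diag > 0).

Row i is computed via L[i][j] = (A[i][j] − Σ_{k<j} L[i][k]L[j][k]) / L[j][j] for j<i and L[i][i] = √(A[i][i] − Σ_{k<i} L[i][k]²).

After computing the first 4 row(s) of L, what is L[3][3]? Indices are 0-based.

L[3][3] = 1

Step 1: L[0][0] = √(16) = 4.
  L[1][0] = (4) / L[0][0] = 1.
Step 2: L[1][1] = √(4) = 2.
  L[2][0] = (12) / L[0][0] = 3.
  L[2][1] = (4) / L[1][1] = 2.
Step 3: L[2][2] = √(16) = 4.
  L[3][0] = (-12) / L[0][0] = -3.
  L[3][1] = (-6) / L[1][1] = -3.
  L[3][2] = (12) / L[2][2] = 3.
Step 4: L[3][3] = √(1) = 1.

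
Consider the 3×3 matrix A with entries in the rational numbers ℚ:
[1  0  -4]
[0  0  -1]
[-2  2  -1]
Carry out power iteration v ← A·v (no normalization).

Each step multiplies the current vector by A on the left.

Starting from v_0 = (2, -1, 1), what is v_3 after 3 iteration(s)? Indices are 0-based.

v_3 = (-10, -9, -47)

v_0 = (2, -1, 1).
v_1 = A·v_0 = (-2, -1, -7).
v_2 = A·v_1 = (26, 7, 9).
v_3 = A·v_2 = (-10, -9, -47).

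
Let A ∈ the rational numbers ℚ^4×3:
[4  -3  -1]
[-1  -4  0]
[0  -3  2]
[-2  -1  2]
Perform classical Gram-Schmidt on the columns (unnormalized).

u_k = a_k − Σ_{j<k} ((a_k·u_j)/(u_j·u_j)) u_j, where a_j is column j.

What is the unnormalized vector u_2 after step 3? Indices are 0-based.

Step 1: u_0 = a_0 = (4, -1, 0, -2).
Step 2: u_1 = a_1 − (-2/7)·u_0 = (-13/7, -30/7, -3, -11/7).
Step 3: u_2 = a_2 − (-8/21)·u_0 − (-51/233)·u_1 = (82/699, -922/699, 313/233, 625/699).

u_2 = (82/699, -922/699, 313/233, 625/699)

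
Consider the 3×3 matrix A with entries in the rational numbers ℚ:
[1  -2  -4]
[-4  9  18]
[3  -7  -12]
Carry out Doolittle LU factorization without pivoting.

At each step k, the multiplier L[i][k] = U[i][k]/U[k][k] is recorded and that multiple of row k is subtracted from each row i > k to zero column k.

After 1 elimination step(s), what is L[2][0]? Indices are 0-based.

L[2][0] = 3

Step 1: pivot at (0,0) is 1.
  row1 ← row1 − (-4)·row0  ⇒  L[1][0]=-4, U row1=(0, 1, 2)
  row2 ← row2 − (3)·row0  ⇒  L[2][0]=3, U row2=(0, -1, 0)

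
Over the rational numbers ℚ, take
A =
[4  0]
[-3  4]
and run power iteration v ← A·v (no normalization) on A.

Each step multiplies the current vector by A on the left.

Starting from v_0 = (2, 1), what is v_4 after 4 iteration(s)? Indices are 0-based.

v_4 = (512, -1280)

v_0 = (2, 1).
v_1 = A·v_0 = (8, -2).
v_2 = A·v_1 = (32, -32).
v_3 = A·v_2 = (128, -224).
v_4 = A·v_3 = (512, -1280).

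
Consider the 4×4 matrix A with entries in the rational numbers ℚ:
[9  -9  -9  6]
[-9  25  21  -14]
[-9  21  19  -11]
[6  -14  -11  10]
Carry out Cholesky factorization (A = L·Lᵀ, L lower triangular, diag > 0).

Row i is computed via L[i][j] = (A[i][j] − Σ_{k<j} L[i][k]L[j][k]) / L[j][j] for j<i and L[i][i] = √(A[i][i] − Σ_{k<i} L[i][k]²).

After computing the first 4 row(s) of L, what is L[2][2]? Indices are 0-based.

Step 1: L[0][0] = √(9) = 3.
  L[1][0] = (-9) / L[0][0] = -3.
Step 2: L[1][1] = √(16) = 4.
  L[2][0] = (-9) / L[0][0] = -3.
  L[2][1] = (12) / L[1][1] = 3.
Step 3: L[2][2] = √(1) = 1.
  L[3][0] = (6) / L[0][0] = 2.
  L[3][1] = (-8) / L[1][1] = -2.
  L[3][2] = (1) / L[2][2] = 1.
Step 4: L[3][3] = √(1) = 1.

L[2][2] = 1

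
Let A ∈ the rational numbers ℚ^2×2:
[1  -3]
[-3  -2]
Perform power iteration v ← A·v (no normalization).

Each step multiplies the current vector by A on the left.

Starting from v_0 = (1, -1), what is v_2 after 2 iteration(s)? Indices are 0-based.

v_0 = (1, -1).
v_1 = A·v_0 = (4, -1).
v_2 = A·v_1 = (7, -10).

v_2 = (7, -10)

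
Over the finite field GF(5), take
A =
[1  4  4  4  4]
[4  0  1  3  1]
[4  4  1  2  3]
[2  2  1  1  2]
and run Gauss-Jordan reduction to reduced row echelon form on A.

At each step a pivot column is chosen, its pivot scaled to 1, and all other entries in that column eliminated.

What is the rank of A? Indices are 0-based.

pivot(0,0)=1: scale R0 → (1, 4, 4, 4, 4)
  clear (1,0): R1 −= (4)R0 → (0, 4, 0, 2, 0)
  clear (2,0): R2 −= (4)R0 → (0, 3, 0, 1, 2)
  clear (3,0): R3 −= (2)R0 → (0, 4, 3, 3, 4)
pivot(1,1)=4: scale R1 → (0, 1, 0, 3, 0)
  clear (0,1): R0 −= (4)R1 → (1, 0, 4, 2, 4)
  clear (2,1): R2 −= (3)R1 → (0, 0, 0, 2, 2)
  clear (3,1): R3 −= (4)R1 → (0, 0, 3, 1, 4)
pivot(2,2): swap R2↔R3
pivot(2,2)=3: scale R2 → (0, 0, 1, 2, 3)
  clear (0,2): R0 −= (4)R2 → (1, 0, 0, 4, 2)
pivot(3,3)=2: scale R3 → (0, 0, 0, 1, 1)
  clear (0,3): R0 −= (4)R3 → (1, 0, 0, 0, 3)
  clear (1,3): R1 −= (3)R3 → (0, 1, 0, 0, 2)
  clear (2,3): R2 −= (2)R3 → (0, 0, 1, 0, 1)

rank = 4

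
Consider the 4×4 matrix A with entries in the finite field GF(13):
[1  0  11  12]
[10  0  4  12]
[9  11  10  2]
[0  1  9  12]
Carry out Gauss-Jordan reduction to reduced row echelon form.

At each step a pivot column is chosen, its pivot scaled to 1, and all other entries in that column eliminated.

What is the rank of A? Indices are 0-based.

rank = 4

step 1: normalize row 0 (÷1) = (1, 0, 11, 12)
  row 1: subtract 10×row0 = (0, 0, 11, 9)
  row 2: subtract 9×row0 = (0, 11, 2, 11)
step 2: exchange rows 1,2
step 2: normalize row 1 (÷11) = (0, 1, 12, 1)
  row 3: subtract 1×row1 = (0, 0, 10, 11)
step 3: normalize row 2 (÷11) = (0, 0, 1, 2)
  row 0: subtract 11×row2 = (1, 0, 0, 3)
  row 1: subtract 12×row2 = (0, 1, 0, 3)
  row 3: subtract 10×row2 = (0, 0, 0, 4)
step 4: normalize row 3 (÷4) = (0, 0, 0, 1)
  row 0: subtract 3×row3 = (1, 0, 0, 0)
  row 1: subtract 3×row3 = (0, 1, 0, 0)
  row 2: subtract 2×row3 = (0, 0, 1, 0)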